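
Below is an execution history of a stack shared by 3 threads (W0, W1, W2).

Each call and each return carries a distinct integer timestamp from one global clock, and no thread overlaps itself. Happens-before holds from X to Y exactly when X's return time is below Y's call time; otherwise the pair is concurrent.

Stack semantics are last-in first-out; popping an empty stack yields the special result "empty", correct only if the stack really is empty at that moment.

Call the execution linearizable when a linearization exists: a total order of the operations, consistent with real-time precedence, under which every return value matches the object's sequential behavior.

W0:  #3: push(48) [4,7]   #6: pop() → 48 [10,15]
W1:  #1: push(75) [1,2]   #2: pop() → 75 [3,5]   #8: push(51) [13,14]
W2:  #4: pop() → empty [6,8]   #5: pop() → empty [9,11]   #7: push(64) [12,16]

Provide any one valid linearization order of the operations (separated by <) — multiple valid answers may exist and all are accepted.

after step 1 (#1 push(75)): stack <75>
after step 2 (#2 pop() → 75): stack <>
after step 3 (#4 pop() → empty): stack <>
after step 4 (#3 push(48)): stack <48>
after step 5 (#6 pop() → 48): stack <>
after step 6 (#5 pop() → empty): stack <>
after step 7 (#7 push(64)): stack <64>
after step 8 (#8 push(51)): stack <64,51>

#1 < #2 < #4 < #3 < #6 < #5 < #7 < #8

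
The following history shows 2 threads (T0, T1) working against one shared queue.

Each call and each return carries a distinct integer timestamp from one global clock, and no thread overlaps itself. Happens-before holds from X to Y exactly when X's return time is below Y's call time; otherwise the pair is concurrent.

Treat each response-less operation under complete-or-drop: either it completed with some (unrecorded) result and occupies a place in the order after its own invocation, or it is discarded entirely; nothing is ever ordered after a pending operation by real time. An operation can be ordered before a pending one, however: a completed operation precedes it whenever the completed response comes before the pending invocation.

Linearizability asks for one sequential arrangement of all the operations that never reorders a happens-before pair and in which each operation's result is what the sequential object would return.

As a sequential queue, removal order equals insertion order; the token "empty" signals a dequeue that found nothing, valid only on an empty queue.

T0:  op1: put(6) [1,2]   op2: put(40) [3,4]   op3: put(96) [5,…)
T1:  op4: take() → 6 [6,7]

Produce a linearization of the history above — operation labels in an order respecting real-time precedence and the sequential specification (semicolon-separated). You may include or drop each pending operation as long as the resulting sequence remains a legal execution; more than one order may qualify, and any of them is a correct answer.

1. op1 put(6), leaving queue <6>
2. op2 put(40), leaving queue <6,40>
3. op3 put(96) (pending, included), leaving queue <6,40,96>
4. op4 take() → 6, leaving queue <40,96>

op1; op2; op3; op4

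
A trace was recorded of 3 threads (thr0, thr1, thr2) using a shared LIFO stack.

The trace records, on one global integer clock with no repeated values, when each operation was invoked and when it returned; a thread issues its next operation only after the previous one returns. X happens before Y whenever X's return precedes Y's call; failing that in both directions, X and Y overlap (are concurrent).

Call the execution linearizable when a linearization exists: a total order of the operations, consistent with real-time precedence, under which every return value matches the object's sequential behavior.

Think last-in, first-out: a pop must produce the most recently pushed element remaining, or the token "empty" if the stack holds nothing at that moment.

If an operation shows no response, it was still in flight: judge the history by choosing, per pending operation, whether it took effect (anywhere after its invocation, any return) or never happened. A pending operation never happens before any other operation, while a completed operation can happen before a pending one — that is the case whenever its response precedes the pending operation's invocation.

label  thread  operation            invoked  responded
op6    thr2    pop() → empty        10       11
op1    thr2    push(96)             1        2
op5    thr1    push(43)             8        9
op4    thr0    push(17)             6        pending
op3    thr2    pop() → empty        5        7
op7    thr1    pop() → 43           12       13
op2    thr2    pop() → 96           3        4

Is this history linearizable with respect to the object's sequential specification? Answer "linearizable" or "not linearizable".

prefix check: 1..10 passes, 1..11 fails once op6's time-11 response joins
the sole real-time-consistent order of 5 completed operations fails the LIFO stack replay
no escape via the 1 pending operation (op4): every completion choice fails
sample order op1, op2, op3, op5, op6 (pending dropped) stalls at step 5 — op6 pop() → empty has no legal effect

not linearizable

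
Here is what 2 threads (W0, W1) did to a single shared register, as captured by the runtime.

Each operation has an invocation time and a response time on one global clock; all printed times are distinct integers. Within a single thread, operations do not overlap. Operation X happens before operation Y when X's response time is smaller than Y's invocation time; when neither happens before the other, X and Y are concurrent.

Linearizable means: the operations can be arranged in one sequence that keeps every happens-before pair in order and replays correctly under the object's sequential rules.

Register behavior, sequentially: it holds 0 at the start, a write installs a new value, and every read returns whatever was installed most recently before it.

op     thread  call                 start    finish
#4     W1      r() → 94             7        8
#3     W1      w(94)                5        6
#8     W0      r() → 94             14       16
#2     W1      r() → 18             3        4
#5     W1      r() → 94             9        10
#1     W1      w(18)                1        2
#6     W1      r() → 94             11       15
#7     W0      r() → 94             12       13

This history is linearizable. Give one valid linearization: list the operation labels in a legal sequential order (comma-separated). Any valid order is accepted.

step 1: #1 w(18) — value 18
step 2: #2 r() → 18 — value 18
step 3: #3 w(94) — value 94
step 4: #4 r() → 94 — value 94
step 5: #5 r() → 94 — value 94
step 6: #6 r() → 94 — value 94
step 7: #7 r() → 94 — value 94
step 8: #8 r() → 94 — value 94

#1, #2, #3, #4, #5, #6, #7, #8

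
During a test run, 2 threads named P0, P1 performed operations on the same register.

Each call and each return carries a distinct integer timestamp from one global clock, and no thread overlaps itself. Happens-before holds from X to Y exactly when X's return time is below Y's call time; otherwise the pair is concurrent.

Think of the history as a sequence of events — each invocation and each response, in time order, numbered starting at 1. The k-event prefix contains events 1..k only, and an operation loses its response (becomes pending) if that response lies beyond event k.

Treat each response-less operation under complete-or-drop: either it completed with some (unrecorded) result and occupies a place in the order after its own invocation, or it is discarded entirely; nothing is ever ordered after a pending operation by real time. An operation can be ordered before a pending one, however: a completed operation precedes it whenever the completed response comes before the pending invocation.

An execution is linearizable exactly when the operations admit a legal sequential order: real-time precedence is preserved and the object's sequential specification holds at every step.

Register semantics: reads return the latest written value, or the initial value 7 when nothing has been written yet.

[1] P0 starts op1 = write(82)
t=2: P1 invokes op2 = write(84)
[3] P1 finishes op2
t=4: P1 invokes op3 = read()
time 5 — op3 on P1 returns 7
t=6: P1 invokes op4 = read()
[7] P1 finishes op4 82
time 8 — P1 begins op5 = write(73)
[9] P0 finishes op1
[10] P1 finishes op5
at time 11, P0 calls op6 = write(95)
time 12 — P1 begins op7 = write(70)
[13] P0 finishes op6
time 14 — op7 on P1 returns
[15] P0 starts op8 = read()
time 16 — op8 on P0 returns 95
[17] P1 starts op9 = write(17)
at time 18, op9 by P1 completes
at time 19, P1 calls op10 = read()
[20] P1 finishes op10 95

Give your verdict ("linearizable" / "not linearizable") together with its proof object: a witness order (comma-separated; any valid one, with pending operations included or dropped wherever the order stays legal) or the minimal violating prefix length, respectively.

events 1..4 are fine; event 5 — the response of op3 at time 5 — makes the prefix non-linearizable
the sole real-time-consistent order of 2 completed operations fails the register replay
completion choices over the 1 pending operation (op1) were checked; none helps
e.g. op2, op3 (pending dropped): illegal at step 2, since op3 read() → 7 cannot apply there

not linearizable — minimal violating prefix: 5 events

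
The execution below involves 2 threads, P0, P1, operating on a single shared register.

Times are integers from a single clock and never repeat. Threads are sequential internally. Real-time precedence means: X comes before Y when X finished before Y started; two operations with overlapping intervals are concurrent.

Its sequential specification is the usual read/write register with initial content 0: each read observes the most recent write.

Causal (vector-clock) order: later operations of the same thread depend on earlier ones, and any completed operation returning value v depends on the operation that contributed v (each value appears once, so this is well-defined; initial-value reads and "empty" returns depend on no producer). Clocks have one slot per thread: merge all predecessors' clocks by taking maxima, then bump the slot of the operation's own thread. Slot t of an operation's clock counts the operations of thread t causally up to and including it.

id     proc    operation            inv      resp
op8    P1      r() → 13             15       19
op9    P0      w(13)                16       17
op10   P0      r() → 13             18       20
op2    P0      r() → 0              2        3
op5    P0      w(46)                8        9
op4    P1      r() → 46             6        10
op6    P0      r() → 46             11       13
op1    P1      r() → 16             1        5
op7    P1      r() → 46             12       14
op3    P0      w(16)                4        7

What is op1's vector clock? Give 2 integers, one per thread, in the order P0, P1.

(2, 1)

no predecessors for op2 (invoked 2): P0 increments from zero → (1, 0)
op3 (invocation 4): componentwise max over VC(op2)=(1, 0), +1 at P0, giving (2, 0)
op1 (invocation 1): componentwise max over VC(op3)=(2, 0), +1 at P1, giving (2, 1)
op5 (invocation 8): componentwise max over VC(op3)=(2, 0), +1 at P0, giving (3, 0)
op6 (invocation 11): componentwise max over VC(op5)=(3, 0), +1 at P0, giving (4, 0)
op4 (invocation 6): componentwise max over VC(op1)=(2, 1), VC(op5)=(3, 0), +1 at P1, giving (3, 2)
op9 (invocation 16): componentwise max over VC(op6)=(4, 0), +1 at P0, giving (5, 0)
op7 (invocation 12): componentwise max over VC(op4)=(3, 2), VC(op5)=(3, 0), +1 at P1, giving (3, 3)
op10 (invocation 18): componentwise max over VC(op9)=(5, 0), +1 at P0, giving (6, 0)
op8 (invocation 15): componentwise max over VC(op7)=(3, 3), VC(op9)=(5, 0), +1 at P1, giving (5, 4)
target: VC(op1) = (2, 1)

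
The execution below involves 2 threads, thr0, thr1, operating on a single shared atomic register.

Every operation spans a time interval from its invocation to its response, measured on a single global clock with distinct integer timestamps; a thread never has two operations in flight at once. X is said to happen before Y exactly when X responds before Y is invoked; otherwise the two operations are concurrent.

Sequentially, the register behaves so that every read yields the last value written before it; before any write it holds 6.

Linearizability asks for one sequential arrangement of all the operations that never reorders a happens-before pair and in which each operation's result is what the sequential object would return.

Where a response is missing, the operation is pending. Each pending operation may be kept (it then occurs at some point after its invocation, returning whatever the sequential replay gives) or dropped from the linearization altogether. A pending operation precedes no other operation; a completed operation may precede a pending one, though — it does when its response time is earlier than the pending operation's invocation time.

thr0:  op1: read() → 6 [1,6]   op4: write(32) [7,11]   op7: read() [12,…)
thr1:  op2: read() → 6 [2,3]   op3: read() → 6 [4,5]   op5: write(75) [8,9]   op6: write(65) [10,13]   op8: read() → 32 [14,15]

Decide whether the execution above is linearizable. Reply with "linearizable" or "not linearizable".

linearizable

witness order: op1, op2, op3, op5, op6, op4, op7, op8
step 1: op1 read() → 6 — value 6
step 2: op2 read() → 6 — value 6
step 3: op3 read() → 6 — value 6
step 4: op5 write(75) — value 75
step 5: op6 write(65) — value 65
step 6: op4 write(32) — value 32
step 7: op7 read() (pending, included) — value 32
step 8: op8 read() → 32 — value 32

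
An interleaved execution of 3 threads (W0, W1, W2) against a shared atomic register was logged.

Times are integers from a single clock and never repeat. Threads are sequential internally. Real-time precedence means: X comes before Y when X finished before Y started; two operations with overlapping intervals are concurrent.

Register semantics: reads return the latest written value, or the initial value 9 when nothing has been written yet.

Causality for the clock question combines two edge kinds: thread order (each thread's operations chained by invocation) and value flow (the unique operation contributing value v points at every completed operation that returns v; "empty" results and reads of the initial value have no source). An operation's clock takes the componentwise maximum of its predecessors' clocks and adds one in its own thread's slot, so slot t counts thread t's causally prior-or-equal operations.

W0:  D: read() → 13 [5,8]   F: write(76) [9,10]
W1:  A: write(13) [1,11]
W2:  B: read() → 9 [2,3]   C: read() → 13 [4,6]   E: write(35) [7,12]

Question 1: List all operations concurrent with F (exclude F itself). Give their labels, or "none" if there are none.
A, E

overlap test against F [9,10]: concurrent iff the interval meets 9..10
A [1,11]: concurrent
B [2,3]: before
C [4,6]: before
D [5,8]: before
E [7,12]: concurrent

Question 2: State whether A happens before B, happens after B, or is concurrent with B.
concurrent

A spans [1,11], B spans [2,3]
the intervals overlap in both directions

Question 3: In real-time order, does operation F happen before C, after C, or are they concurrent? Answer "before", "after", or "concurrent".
after

F spans [9,10], C spans [4,6]
resp(C)=6 < inv(F)=9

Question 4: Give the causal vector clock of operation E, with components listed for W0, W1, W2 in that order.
(0, 1, 3)

B, invoked 2, has no incoming edges; only W2's bump applies → (0, 0, 1)
A, invoked 1, has no incoming edges; only W1's bump applies → (0, 1, 0)
invoked at 5, D merges VC(A)=(0, 1, 0) and bumps W0's slot → (1, 1, 0)
invoked at 4, C merges VC(A)=(0, 1, 0), VC(B)=(0, 0, 1) and bumps W2's slot → (0, 1, 2)
invoked at 9, F merges VC(D)=(1, 1, 0) and bumps W0's slot → (2, 1, 0)
invoked at 7, E merges VC(C)=(0, 1, 2) and bumps W2's slot → (0, 1, 3)
target: VC(E) = (0, 1, 3)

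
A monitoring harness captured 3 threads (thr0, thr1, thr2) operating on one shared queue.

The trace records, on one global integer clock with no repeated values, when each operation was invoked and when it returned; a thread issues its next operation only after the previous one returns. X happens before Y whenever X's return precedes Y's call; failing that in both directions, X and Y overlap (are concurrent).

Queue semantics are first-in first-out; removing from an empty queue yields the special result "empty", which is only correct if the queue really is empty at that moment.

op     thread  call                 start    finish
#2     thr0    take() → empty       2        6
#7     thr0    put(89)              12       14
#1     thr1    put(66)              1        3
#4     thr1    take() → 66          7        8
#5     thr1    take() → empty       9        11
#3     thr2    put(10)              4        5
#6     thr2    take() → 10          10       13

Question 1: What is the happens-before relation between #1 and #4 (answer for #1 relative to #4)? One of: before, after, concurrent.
#1 spans [1,3], #4 spans [7,8]
resp(#1)=3 < inv(#4)=7

before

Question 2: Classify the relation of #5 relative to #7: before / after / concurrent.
#5 spans [9,11], #7 spans [12,14]
resp(#5)=11 < inv(#7)=12

before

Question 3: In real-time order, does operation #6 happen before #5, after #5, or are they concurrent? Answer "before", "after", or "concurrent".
#6 spans [10,13], #5 spans [9,11]
the intervals overlap in both directions

concurrent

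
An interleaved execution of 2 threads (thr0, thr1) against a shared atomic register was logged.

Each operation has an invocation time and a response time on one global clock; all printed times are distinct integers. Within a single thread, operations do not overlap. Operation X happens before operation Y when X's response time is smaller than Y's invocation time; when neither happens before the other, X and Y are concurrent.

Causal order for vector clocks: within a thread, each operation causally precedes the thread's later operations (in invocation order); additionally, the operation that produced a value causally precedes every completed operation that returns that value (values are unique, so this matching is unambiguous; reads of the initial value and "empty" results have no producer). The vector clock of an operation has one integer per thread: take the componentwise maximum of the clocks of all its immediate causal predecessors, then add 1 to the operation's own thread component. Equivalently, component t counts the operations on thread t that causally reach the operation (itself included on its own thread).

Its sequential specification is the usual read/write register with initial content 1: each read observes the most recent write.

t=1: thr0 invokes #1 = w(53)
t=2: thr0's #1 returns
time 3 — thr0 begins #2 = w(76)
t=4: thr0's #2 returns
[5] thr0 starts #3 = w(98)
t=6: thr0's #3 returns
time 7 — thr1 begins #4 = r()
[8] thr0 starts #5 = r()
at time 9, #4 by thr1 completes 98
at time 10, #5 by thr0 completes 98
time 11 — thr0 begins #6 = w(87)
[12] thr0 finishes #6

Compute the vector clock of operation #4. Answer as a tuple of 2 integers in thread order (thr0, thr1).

no predecessors for #1 (invoked 1): thr0 increments from zero → (1, 0)
#2 (invocation 3): componentwise max over VC(#1)=(1, 0), +1 at thr0, giving (2, 0)
#3 (invocation 5): componentwise max over VC(#2)=(2, 0), +1 at thr0, giving (3, 0)
#4 (invocation 7): componentwise max over VC(#3)=(3, 0), +1 at thr1, giving (3, 1)
#5 (invocation 8): componentwise max over VC(#3)=(3, 0), +1 at thr0, giving (4, 0)
#6 (invocation 11): componentwise max over VC(#5)=(4, 0), +1 at thr0, giving (5, 0)
target: VC(#4) = (3, 1)

(3, 1)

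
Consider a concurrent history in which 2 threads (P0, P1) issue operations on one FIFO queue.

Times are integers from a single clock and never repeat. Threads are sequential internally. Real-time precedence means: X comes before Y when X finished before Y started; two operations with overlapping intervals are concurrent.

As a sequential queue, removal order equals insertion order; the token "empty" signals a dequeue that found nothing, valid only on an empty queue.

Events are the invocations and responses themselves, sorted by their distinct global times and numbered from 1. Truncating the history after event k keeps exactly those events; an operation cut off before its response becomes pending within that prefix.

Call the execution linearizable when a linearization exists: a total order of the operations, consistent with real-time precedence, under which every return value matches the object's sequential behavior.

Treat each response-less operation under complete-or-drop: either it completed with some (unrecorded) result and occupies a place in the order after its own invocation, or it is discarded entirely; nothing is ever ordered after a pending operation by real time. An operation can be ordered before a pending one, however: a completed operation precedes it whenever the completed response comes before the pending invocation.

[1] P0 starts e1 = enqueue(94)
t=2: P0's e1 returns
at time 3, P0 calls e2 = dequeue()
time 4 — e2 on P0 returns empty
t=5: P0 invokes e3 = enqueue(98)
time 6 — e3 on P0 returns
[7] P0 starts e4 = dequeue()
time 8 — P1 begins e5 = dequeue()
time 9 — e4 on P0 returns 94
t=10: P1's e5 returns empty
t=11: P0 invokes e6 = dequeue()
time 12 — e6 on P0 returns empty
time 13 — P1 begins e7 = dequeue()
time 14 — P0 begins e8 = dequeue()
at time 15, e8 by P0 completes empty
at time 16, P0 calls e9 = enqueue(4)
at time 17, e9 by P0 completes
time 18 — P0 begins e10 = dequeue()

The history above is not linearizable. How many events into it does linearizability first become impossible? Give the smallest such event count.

one valid order for events 1..3 is e1:
step 1: e1 enqueue(94) — queue <94>
once event 4 joins (e2's response, time 4), exhaustive search finds no witness
for example e1, e2 fails at step 2: e2 dequeue() → empty is not legal there

4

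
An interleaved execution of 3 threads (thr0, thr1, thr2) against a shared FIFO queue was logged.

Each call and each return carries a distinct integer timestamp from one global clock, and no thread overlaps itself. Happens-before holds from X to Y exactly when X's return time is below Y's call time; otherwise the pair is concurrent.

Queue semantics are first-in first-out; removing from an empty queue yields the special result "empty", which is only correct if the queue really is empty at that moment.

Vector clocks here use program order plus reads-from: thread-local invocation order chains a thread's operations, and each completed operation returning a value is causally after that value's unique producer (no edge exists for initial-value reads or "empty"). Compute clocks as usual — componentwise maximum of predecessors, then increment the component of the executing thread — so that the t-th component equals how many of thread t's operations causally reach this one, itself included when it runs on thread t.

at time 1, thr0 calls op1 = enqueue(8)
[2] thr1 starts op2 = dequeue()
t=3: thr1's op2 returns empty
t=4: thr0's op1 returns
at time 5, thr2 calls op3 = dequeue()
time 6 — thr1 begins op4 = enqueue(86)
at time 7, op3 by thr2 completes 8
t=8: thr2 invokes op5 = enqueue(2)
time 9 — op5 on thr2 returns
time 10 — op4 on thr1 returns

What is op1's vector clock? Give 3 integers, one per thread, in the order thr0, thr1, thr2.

(1, 0, 0)

op2 (invocation 2): nothing precedes it; thr1's component alone gives (0, 1, 0)
op1 (invocation 1): nothing precedes it; thr0's component alone gives (1, 0, 0)
VC(op4, invoked at 6): max of VC(op2)=(0, 1, 0), then +1 on thread thr1 → (0, 2, 0)
VC(op3, invoked at 5): max of VC(op1)=(1, 0, 0), then +1 on thread thr2 → (1, 0, 1)
VC(op5, invoked at 8): max of VC(op3)=(1, 0, 1), then +1 on thread thr2 → (1, 0, 2)
target: VC(op1) = (1, 0, 0)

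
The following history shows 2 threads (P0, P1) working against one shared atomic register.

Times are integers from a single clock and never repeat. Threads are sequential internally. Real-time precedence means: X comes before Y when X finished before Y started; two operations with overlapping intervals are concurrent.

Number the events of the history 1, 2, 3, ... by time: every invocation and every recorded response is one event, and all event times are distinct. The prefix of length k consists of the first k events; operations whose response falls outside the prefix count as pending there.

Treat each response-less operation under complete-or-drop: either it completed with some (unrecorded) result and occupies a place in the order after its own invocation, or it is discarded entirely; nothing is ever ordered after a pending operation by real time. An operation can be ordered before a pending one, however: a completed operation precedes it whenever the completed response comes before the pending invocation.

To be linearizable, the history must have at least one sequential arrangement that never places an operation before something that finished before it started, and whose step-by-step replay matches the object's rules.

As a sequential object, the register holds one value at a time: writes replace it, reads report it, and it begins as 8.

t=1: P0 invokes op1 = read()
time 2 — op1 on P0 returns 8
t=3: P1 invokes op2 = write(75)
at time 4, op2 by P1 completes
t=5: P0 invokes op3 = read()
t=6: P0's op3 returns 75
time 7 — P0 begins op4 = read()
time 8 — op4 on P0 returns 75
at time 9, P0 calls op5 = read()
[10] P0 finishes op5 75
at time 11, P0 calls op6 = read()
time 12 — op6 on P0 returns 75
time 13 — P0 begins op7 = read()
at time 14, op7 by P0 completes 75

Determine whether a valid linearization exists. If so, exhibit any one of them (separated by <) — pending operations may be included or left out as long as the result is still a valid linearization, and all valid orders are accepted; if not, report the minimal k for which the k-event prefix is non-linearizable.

after step 1 (op1 read() → 8): value 8
after step 2 (op2 write(75)): value 75
after step 3 (op3 read() → 75): value 75
after step 4 (op4 read() → 75): value 75
after step 5 (op5 read() → 75): value 75
after step 6 (op6 read() → 75): value 75
after step 7 (op7 read() → 75): value 75

linearizable — witness: op1 < op2 < op3 < op4 < op5 < op6 < op7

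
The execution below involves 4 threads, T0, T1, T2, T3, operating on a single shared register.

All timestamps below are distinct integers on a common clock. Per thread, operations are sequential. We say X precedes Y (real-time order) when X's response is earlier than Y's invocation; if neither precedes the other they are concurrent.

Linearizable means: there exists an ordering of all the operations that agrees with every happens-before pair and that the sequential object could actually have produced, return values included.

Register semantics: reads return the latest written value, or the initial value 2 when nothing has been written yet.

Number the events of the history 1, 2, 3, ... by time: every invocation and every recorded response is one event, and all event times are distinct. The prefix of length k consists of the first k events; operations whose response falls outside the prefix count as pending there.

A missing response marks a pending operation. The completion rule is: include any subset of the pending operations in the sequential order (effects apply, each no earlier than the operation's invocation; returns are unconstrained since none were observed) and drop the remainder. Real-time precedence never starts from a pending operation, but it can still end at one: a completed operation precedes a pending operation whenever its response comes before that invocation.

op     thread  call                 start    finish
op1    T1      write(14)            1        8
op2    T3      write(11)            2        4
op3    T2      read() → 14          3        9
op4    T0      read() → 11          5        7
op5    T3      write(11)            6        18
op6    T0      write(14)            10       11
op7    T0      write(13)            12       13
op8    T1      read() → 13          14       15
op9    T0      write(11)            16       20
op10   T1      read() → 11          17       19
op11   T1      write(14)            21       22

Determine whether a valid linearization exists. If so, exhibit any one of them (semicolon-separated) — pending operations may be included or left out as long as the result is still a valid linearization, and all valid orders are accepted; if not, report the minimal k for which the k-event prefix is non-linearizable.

linearizable — witness: op1; op3; op2; op4; op5; op6; op7; op8; op9; op10; op11

1. op1 write(14), leaving value 14
2. op3 read() → 14, leaving value 14
3. op2 write(11), leaving value 11
4. op4 read() → 11, leaving value 11
5. op5 write(11), leaving value 11
6. op6 write(14), leaving value 14
7. op7 write(13), leaving value 13
8. op8 read() → 13, leaving value 13
9. op9 write(11), leaving value 11
10. op10 read() → 11, leaving value 11
11. op11 write(14), leaving value 14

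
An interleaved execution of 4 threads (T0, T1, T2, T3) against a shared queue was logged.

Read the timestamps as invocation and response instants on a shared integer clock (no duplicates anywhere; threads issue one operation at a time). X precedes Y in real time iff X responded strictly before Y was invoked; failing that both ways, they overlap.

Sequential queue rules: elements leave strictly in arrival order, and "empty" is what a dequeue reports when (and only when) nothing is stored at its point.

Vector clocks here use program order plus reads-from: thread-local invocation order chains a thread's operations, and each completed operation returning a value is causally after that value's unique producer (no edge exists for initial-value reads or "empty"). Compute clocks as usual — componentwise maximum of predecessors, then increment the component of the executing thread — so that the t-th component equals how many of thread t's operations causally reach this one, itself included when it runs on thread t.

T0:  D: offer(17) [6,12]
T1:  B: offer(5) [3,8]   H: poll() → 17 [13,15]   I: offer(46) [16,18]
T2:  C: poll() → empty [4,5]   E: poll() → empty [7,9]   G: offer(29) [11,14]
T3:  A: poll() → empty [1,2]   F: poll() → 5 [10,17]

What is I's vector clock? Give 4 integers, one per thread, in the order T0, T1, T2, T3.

no predecessors for A (invoked 1): T3 increments from zero → (0, 0, 0, 1)
no predecessors for C (invoked 4): T2 increments from zero → (0, 0, 1, 0)
no predecessors for B (invoked 3): T1 increments from zero → (0, 1, 0, 0)
no predecessors for D (invoked 6): T0 increments from zero → (1, 0, 0, 0)
invoked at 7, E merges VC(C)=(0, 0, 1, 0) and bumps T2's slot → (0, 0, 2, 0)
invoked at 11, G merges VC(E)=(0, 0, 2, 0) and bumps T2's slot → (0, 0, 3, 0)
invoked at 10, F merges VC(A)=(0, 0, 0, 1), VC(B)=(0, 1, 0, 0) and bumps T3's slot → (0, 1, 0, 2)
invoked at 13, H merges VC(B)=(0, 1, 0, 0), VC(D)=(1, 0, 0, 0) and bumps T1's slot → (1, 2, 0, 0)
invoked at 16, I merges VC(H)=(1, 2, 0, 0) and bumps T1's slot → (1, 3, 0, 0)
target: VC(I) = (1, 3, 0, 0)

(1, 3, 0, 0)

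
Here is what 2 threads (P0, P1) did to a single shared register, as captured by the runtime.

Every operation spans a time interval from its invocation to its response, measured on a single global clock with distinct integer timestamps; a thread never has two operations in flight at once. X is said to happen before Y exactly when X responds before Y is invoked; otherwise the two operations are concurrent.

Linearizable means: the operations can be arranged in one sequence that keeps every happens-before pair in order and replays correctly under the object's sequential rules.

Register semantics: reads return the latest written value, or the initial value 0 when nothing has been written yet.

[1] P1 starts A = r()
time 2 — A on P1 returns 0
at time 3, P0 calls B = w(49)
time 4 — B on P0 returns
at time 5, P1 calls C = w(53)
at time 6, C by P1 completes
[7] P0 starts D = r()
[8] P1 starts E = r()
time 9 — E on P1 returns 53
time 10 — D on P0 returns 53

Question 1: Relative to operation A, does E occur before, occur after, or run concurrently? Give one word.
Answer: after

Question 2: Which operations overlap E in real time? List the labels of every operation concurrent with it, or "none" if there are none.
Answer: D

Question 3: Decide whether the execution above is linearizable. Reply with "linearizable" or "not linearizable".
one valid linearization: A, B, C, D, E
step 1: A r() → 0 — value 0
step 2: B w(49) — value 49
step 3: C w(53) — value 53
step 4: D r() → 53 — value 53
step 5: E r() → 53 — value 53

linearizable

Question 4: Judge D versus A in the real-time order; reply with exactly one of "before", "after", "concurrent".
Answer: after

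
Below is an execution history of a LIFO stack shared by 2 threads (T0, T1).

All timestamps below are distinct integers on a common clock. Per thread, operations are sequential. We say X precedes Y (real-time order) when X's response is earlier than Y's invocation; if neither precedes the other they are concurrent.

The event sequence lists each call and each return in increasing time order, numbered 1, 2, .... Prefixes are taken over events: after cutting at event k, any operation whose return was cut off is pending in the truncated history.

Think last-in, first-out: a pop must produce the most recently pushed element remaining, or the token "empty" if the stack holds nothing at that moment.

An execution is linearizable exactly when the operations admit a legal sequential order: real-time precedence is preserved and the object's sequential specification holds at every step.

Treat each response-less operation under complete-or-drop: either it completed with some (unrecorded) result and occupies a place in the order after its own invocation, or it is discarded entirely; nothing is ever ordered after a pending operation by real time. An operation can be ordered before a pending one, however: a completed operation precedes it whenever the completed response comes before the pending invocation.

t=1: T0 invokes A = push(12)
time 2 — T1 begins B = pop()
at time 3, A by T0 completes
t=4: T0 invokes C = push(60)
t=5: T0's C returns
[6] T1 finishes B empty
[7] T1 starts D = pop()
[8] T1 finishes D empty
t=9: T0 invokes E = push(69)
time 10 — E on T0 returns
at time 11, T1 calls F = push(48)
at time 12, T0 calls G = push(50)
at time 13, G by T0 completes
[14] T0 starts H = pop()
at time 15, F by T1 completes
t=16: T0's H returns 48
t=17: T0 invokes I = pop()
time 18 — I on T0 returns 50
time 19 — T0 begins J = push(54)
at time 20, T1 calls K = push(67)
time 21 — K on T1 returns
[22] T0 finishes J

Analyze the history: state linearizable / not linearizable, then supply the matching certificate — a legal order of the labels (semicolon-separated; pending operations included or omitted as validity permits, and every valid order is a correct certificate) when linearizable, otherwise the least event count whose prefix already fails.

not linearizable — minimal violating prefix: 8 events

events 1..7 are fine; event 8 — the response of D at time 8 — makes the prefix non-linearizable
no legal order exists: 3 real-time-consistent candidates over 4 completed LIFO stack operations, all rejected
for example A, B, C, D fails at step 2: B pop() → empty is not legal there
for example A, C, B, D fails at step 3: B pop() → empty is not legal there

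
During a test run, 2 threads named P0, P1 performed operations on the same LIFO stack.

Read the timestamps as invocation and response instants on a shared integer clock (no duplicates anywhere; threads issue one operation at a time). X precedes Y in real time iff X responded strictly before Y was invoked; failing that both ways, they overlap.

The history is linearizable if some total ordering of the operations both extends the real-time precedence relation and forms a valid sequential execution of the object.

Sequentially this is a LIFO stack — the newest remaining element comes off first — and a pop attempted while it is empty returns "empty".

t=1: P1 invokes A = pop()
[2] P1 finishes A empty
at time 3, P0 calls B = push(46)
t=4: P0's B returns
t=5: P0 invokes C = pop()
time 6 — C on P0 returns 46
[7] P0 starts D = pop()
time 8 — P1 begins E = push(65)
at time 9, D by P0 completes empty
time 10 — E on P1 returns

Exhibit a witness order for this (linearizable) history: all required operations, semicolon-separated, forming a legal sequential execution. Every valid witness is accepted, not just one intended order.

step 1: A pop() → empty — stack <>
step 2: B push(46) — stack <46>
step 3: C pop() → 46 — stack <>
step 4: D pop() → empty — stack <>
step 5: E push(65) — stack <65>

A; B; C; D; E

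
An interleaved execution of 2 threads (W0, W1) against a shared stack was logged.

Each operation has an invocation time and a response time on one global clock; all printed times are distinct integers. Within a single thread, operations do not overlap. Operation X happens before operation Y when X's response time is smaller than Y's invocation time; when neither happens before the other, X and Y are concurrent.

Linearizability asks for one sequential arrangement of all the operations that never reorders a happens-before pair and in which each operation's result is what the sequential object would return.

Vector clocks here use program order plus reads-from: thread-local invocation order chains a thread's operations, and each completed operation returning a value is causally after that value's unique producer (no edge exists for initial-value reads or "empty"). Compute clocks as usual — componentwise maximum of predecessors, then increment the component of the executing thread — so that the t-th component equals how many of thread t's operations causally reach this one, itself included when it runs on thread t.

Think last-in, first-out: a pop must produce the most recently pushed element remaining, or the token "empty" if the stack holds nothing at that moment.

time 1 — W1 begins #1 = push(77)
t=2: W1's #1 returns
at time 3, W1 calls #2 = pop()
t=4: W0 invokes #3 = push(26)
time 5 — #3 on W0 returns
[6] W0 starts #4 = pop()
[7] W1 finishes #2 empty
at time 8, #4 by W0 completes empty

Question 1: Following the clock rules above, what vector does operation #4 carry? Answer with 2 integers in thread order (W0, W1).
VC(#1, invoked at 1): no causal predecessors; +1 on W1 → (0, 1)
VC(#3, invoked at 4): no causal predecessors; +1 on W0 → (1, 0)
merge at #2 (invoked 3): VC(#1)=(0, 1), own-thread bump on W1 → (0, 2)
merge at #4 (invoked 6): VC(#3)=(1, 0), own-thread bump on W0 → (2, 0)
target: VC(#4) = (2, 0)

(2, 0)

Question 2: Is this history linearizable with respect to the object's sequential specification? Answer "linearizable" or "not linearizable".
prefix check: 1..6 passes, 1..7 fails once #2's time-7 response joins
every one of the 2 real-time-consistent orders over 3 completed stack ops fails the sequential spec
no completion choice of the 1 pending operation (#4) rescues it — every subset was tried
for example #1, #2, #3 (pending dropped) fails at step 2: #2 pop() → empty is not legal there
for example #1, #3, #2 (pending dropped) fails at step 3: #2 pop() → empty is not legal there

not linearizable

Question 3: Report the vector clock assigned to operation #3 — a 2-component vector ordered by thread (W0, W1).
#1, invoked 1, has no incoming edges; only W1's bump applies → (0, 1)
#3, invoked 4, has no incoming edges; only W0's bump applies → (1, 0)
#2 (invocation 3): componentwise max over VC(#1)=(0, 1), +1 at W1, giving (0, 2)
#4 (invocation 6): componentwise max over VC(#3)=(1, 0), +1 at W0, giving (2, 0)
target: VC(#3) = (1, 0)

(1, 0)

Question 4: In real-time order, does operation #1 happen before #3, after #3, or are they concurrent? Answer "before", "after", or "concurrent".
#1 spans [1,2], #3 spans [4,5]
resp(#1)=2 < inv(#3)=4

before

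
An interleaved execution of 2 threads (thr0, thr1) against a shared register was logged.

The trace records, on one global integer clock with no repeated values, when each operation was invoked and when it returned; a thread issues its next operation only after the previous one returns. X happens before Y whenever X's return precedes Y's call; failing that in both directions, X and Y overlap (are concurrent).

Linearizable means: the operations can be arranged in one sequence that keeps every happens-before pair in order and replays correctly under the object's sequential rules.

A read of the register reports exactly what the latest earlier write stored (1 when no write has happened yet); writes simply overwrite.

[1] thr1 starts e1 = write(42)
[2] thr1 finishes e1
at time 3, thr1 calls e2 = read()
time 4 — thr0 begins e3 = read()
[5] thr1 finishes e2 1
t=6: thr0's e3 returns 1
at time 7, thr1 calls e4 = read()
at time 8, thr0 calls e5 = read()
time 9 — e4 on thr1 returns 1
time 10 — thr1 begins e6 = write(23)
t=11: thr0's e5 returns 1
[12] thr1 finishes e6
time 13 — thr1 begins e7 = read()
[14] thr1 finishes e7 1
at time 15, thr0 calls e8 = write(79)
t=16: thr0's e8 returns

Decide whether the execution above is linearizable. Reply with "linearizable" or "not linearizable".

not linearizable

cut after 4 events: linearizable; cut after 5 events (e2 responds, time 5): not linearizable
exactly one order of the 2 completed ops respects real time; the register replay fails
completion choices over the 1 pending operation (e3) were checked; none helps
sample order e1, e2 (pending dropped) stalls at step 2 — e2 read() → 1 has no legal effect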